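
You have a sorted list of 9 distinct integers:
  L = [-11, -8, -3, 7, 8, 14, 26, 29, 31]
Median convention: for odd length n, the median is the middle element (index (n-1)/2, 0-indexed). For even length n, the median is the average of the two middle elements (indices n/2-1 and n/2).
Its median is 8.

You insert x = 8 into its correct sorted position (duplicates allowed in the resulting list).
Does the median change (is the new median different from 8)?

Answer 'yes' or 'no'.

Answer: no

Derivation:
Old median = 8
Insert x = 8
New median = 8
Changed? no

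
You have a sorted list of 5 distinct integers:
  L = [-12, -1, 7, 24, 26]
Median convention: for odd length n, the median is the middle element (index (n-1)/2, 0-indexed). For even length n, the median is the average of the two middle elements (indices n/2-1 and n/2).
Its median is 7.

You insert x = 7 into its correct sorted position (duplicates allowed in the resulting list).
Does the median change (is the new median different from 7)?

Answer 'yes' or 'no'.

Old median = 7
Insert x = 7
New median = 7
Changed? no

Answer: no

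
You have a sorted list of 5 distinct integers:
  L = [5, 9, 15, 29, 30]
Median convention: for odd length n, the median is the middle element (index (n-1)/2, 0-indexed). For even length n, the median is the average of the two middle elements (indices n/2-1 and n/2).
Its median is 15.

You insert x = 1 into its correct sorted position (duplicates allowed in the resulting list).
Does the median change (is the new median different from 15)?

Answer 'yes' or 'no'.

Answer: yes

Derivation:
Old median = 15
Insert x = 1
New median = 12
Changed? yes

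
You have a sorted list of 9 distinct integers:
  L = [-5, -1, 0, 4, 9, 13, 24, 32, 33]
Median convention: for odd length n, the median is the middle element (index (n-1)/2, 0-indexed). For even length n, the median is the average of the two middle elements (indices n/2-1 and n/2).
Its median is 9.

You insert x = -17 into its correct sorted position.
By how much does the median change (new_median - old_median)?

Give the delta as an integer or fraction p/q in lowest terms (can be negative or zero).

Answer: -5/2

Derivation:
Old median = 9
After inserting x = -17: new sorted = [-17, -5, -1, 0, 4, 9, 13, 24, 32, 33]
New median = 13/2
Delta = 13/2 - 9 = -5/2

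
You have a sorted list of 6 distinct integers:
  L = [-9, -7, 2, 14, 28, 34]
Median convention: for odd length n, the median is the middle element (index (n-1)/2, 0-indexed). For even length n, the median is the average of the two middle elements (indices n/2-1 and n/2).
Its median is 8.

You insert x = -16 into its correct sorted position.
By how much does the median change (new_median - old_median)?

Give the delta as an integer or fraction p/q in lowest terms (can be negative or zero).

Answer: -6

Derivation:
Old median = 8
After inserting x = -16: new sorted = [-16, -9, -7, 2, 14, 28, 34]
New median = 2
Delta = 2 - 8 = -6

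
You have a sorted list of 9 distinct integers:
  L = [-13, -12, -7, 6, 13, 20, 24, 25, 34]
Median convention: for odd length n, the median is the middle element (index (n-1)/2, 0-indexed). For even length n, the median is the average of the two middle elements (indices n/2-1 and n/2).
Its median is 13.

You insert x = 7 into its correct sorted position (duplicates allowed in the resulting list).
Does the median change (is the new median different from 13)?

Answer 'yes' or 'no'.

Answer: yes

Derivation:
Old median = 13
Insert x = 7
New median = 10
Changed? yes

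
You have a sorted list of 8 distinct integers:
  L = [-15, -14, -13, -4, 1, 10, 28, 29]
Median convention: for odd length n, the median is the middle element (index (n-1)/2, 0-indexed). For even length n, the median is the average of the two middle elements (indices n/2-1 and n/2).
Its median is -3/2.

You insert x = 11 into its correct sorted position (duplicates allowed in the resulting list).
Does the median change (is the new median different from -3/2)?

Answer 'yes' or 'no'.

Answer: yes

Derivation:
Old median = -3/2
Insert x = 11
New median = 1
Changed? yes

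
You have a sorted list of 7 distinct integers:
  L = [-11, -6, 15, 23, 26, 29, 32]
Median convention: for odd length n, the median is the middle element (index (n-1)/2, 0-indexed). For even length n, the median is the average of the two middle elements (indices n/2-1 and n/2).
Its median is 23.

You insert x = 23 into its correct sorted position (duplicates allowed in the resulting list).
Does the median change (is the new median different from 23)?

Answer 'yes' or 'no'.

Answer: no

Derivation:
Old median = 23
Insert x = 23
New median = 23
Changed? no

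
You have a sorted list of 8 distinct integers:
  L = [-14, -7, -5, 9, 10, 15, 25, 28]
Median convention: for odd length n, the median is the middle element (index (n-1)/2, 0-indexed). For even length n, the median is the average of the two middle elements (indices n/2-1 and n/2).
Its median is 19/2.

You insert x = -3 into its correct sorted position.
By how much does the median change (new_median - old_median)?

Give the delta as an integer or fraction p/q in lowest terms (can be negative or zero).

Answer: -1/2

Derivation:
Old median = 19/2
After inserting x = -3: new sorted = [-14, -7, -5, -3, 9, 10, 15, 25, 28]
New median = 9
Delta = 9 - 19/2 = -1/2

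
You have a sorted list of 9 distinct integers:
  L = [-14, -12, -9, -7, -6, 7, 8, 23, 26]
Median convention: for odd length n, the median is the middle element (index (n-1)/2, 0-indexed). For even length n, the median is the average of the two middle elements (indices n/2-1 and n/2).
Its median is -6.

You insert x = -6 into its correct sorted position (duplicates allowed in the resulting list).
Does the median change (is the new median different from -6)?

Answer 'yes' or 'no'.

Old median = -6
Insert x = -6
New median = -6
Changed? no

Answer: no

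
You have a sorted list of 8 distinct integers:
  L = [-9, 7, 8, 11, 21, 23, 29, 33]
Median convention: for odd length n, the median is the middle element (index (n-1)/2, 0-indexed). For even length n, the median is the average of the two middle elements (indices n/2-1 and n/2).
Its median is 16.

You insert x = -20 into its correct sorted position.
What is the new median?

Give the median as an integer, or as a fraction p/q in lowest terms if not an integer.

Old list (sorted, length 8): [-9, 7, 8, 11, 21, 23, 29, 33]
Old median = 16
Insert x = -20
Old length even (8). Middle pair: indices 3,4 = 11,21.
New length odd (9). New median = single middle element.
x = -20: 0 elements are < x, 8 elements are > x.
New sorted list: [-20, -9, 7, 8, 11, 21, 23, 29, 33]
New median = 11

Answer: 11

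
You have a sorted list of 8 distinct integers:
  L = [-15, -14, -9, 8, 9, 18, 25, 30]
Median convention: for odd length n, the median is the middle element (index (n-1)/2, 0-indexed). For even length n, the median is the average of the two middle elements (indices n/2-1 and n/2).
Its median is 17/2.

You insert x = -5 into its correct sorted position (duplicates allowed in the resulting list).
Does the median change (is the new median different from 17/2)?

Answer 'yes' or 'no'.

Answer: yes

Derivation:
Old median = 17/2
Insert x = -5
New median = 8
Changed? yes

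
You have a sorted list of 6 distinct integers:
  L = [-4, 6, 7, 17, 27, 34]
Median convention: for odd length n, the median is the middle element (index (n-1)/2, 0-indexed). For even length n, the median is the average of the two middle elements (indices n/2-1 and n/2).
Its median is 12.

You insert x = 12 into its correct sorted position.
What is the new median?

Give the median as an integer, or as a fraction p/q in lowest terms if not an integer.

Answer: 12

Derivation:
Old list (sorted, length 6): [-4, 6, 7, 17, 27, 34]
Old median = 12
Insert x = 12
Old length even (6). Middle pair: indices 2,3 = 7,17.
New length odd (7). New median = single middle element.
x = 12: 3 elements are < x, 3 elements are > x.
New sorted list: [-4, 6, 7, 12, 17, 27, 34]
New median = 12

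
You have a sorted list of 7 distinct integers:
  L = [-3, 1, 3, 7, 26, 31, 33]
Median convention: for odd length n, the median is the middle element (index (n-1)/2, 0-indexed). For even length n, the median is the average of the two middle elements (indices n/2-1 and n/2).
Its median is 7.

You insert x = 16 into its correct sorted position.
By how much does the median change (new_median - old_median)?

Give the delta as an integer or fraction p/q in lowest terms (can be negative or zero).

Answer: 9/2

Derivation:
Old median = 7
After inserting x = 16: new sorted = [-3, 1, 3, 7, 16, 26, 31, 33]
New median = 23/2
Delta = 23/2 - 7 = 9/2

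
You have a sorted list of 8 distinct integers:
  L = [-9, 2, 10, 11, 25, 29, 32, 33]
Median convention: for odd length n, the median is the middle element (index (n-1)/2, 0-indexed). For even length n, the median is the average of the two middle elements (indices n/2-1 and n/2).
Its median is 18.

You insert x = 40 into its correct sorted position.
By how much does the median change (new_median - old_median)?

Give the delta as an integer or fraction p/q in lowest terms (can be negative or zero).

Old median = 18
After inserting x = 40: new sorted = [-9, 2, 10, 11, 25, 29, 32, 33, 40]
New median = 25
Delta = 25 - 18 = 7

Answer: 7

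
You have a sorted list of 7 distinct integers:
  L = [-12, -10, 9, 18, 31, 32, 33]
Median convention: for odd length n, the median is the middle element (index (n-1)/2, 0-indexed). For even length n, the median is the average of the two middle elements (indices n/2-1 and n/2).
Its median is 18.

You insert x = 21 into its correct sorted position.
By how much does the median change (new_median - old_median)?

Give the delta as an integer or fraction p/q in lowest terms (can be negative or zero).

Answer: 3/2

Derivation:
Old median = 18
After inserting x = 21: new sorted = [-12, -10, 9, 18, 21, 31, 32, 33]
New median = 39/2
Delta = 39/2 - 18 = 3/2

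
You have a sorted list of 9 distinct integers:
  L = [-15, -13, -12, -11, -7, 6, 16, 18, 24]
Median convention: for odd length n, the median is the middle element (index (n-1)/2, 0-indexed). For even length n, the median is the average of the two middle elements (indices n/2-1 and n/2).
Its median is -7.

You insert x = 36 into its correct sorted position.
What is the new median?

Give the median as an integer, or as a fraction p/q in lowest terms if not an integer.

Old list (sorted, length 9): [-15, -13, -12, -11, -7, 6, 16, 18, 24]
Old median = -7
Insert x = 36
Old length odd (9). Middle was index 4 = -7.
New length even (10). New median = avg of two middle elements.
x = 36: 9 elements are < x, 0 elements are > x.
New sorted list: [-15, -13, -12, -11, -7, 6, 16, 18, 24, 36]
New median = -1/2

Answer: -1/2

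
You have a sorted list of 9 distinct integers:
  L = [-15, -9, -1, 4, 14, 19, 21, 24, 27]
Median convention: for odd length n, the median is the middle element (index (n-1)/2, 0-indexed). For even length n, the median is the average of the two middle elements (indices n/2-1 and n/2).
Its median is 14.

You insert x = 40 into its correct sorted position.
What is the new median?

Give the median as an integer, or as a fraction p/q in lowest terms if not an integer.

Old list (sorted, length 9): [-15, -9, -1, 4, 14, 19, 21, 24, 27]
Old median = 14
Insert x = 40
Old length odd (9). Middle was index 4 = 14.
New length even (10). New median = avg of two middle elements.
x = 40: 9 elements are < x, 0 elements are > x.
New sorted list: [-15, -9, -1, 4, 14, 19, 21, 24, 27, 40]
New median = 33/2

Answer: 33/2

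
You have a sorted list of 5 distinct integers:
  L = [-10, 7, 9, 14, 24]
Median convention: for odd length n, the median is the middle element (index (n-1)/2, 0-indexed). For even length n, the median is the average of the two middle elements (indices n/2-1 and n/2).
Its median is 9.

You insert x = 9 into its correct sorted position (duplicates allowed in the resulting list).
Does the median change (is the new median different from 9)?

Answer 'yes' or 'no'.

Answer: no

Derivation:
Old median = 9
Insert x = 9
New median = 9
Changed? no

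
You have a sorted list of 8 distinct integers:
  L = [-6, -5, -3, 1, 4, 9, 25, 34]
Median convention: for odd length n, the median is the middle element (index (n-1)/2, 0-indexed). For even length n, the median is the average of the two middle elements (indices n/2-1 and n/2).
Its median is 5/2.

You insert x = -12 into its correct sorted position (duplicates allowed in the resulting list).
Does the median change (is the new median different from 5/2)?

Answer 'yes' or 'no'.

Old median = 5/2
Insert x = -12
New median = 1
Changed? yes

Answer: yes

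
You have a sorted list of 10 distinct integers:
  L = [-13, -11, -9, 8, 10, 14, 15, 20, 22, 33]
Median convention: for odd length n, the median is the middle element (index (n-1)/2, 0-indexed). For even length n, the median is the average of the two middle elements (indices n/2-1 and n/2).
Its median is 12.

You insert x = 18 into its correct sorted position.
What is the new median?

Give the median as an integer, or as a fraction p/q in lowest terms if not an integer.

Old list (sorted, length 10): [-13, -11, -9, 8, 10, 14, 15, 20, 22, 33]
Old median = 12
Insert x = 18
Old length even (10). Middle pair: indices 4,5 = 10,14.
New length odd (11). New median = single middle element.
x = 18: 7 elements are < x, 3 elements are > x.
New sorted list: [-13, -11, -9, 8, 10, 14, 15, 18, 20, 22, 33]
New median = 14

Answer: 14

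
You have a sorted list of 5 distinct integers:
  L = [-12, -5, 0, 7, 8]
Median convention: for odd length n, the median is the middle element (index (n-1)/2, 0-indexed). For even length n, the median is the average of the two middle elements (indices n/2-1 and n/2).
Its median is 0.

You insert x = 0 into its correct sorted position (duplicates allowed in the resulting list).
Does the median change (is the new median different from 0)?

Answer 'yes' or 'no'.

Answer: no

Derivation:
Old median = 0
Insert x = 0
New median = 0
Changed? no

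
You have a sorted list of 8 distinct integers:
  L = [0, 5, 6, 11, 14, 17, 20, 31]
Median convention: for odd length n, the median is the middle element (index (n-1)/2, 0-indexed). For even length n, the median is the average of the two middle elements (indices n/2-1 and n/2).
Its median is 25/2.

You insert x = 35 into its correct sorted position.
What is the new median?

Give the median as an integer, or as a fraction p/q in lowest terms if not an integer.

Old list (sorted, length 8): [0, 5, 6, 11, 14, 17, 20, 31]
Old median = 25/2
Insert x = 35
Old length even (8). Middle pair: indices 3,4 = 11,14.
New length odd (9). New median = single middle element.
x = 35: 8 elements are < x, 0 elements are > x.
New sorted list: [0, 5, 6, 11, 14, 17, 20, 31, 35]
New median = 14

Answer: 14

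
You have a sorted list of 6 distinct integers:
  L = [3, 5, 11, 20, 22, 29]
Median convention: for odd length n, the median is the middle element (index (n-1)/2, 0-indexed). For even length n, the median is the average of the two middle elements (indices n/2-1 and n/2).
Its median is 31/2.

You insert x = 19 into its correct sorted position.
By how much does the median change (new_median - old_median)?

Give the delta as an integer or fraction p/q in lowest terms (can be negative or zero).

Old median = 31/2
After inserting x = 19: new sorted = [3, 5, 11, 19, 20, 22, 29]
New median = 19
Delta = 19 - 31/2 = 7/2

Answer: 7/2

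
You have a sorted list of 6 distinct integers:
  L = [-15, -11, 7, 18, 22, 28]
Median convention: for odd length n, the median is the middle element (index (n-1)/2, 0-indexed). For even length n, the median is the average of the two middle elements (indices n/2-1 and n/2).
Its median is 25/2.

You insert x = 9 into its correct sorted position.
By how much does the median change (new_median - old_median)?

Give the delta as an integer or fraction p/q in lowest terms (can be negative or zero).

Old median = 25/2
After inserting x = 9: new sorted = [-15, -11, 7, 9, 18, 22, 28]
New median = 9
Delta = 9 - 25/2 = -7/2

Answer: -7/2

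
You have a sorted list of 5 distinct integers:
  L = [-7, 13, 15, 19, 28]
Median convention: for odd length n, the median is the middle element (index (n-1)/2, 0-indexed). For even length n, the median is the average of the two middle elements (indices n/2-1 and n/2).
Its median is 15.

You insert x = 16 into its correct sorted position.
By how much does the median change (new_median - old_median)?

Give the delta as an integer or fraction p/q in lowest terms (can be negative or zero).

Old median = 15
After inserting x = 16: new sorted = [-7, 13, 15, 16, 19, 28]
New median = 31/2
Delta = 31/2 - 15 = 1/2

Answer: 1/2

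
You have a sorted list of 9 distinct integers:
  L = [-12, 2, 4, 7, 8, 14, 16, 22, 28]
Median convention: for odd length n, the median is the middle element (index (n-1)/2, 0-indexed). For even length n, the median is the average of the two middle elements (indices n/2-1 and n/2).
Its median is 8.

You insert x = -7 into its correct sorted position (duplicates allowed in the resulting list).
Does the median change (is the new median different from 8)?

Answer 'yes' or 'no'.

Answer: yes

Derivation:
Old median = 8
Insert x = -7
New median = 15/2
Changed? yes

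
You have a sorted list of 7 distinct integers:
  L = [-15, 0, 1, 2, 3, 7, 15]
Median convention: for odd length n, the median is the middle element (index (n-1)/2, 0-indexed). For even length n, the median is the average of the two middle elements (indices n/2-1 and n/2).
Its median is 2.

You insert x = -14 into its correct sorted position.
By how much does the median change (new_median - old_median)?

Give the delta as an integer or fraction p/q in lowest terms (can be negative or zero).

Old median = 2
After inserting x = -14: new sorted = [-15, -14, 0, 1, 2, 3, 7, 15]
New median = 3/2
Delta = 3/2 - 2 = -1/2

Answer: -1/2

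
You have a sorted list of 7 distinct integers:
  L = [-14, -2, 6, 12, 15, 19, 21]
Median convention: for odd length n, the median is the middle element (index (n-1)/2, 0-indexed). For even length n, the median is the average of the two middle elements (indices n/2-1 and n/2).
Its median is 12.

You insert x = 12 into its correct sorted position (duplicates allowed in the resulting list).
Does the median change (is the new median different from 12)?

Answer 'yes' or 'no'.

Old median = 12
Insert x = 12
New median = 12
Changed? no

Answer: no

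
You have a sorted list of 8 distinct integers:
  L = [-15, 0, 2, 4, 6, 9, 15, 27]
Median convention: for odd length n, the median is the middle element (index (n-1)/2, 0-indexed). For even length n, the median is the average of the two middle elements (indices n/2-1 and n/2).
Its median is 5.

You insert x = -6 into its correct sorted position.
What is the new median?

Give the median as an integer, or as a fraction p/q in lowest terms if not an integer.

Answer: 4

Derivation:
Old list (sorted, length 8): [-15, 0, 2, 4, 6, 9, 15, 27]
Old median = 5
Insert x = -6
Old length even (8). Middle pair: indices 3,4 = 4,6.
New length odd (9). New median = single middle element.
x = -6: 1 elements are < x, 7 elements are > x.
New sorted list: [-15, -6, 0, 2, 4, 6, 9, 15, 27]
New median = 4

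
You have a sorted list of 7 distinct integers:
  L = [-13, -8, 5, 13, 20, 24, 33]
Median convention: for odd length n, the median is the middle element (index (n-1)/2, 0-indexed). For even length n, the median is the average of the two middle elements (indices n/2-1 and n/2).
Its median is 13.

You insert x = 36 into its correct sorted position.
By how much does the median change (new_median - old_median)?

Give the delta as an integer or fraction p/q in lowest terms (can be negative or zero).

Answer: 7/2

Derivation:
Old median = 13
After inserting x = 36: new sorted = [-13, -8, 5, 13, 20, 24, 33, 36]
New median = 33/2
Delta = 33/2 - 13 = 7/2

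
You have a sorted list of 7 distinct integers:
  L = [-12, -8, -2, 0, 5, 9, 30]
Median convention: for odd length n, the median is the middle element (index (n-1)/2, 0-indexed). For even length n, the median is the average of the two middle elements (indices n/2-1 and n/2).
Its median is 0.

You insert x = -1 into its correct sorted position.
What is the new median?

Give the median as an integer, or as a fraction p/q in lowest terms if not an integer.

Answer: -1/2

Derivation:
Old list (sorted, length 7): [-12, -8, -2, 0, 5, 9, 30]
Old median = 0
Insert x = -1
Old length odd (7). Middle was index 3 = 0.
New length even (8). New median = avg of two middle elements.
x = -1: 3 elements are < x, 4 elements are > x.
New sorted list: [-12, -8, -2, -1, 0, 5, 9, 30]
New median = -1/2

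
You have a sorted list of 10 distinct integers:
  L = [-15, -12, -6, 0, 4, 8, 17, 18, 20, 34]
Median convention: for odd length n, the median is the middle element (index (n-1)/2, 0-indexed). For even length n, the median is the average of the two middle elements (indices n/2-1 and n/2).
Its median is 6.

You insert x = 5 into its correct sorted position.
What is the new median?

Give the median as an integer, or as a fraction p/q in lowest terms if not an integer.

Old list (sorted, length 10): [-15, -12, -6, 0, 4, 8, 17, 18, 20, 34]
Old median = 6
Insert x = 5
Old length even (10). Middle pair: indices 4,5 = 4,8.
New length odd (11). New median = single middle element.
x = 5: 5 elements are < x, 5 elements are > x.
New sorted list: [-15, -12, -6, 0, 4, 5, 8, 17, 18, 20, 34]
New median = 5

Answer: 5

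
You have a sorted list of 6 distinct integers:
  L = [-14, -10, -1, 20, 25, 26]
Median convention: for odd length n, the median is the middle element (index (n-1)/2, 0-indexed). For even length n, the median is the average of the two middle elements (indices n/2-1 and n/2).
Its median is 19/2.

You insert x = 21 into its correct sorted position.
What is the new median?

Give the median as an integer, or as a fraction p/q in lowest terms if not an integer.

Answer: 20

Derivation:
Old list (sorted, length 6): [-14, -10, -1, 20, 25, 26]
Old median = 19/2
Insert x = 21
Old length even (6). Middle pair: indices 2,3 = -1,20.
New length odd (7). New median = single middle element.
x = 21: 4 elements are < x, 2 elements are > x.
New sorted list: [-14, -10, -1, 20, 21, 25, 26]
New median = 20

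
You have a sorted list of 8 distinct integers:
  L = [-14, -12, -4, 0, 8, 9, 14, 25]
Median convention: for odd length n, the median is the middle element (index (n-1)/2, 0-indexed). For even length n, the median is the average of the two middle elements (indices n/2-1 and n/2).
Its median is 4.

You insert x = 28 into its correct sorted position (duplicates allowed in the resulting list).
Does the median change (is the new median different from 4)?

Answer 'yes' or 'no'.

Answer: yes

Derivation:
Old median = 4
Insert x = 28
New median = 8
Changed? yes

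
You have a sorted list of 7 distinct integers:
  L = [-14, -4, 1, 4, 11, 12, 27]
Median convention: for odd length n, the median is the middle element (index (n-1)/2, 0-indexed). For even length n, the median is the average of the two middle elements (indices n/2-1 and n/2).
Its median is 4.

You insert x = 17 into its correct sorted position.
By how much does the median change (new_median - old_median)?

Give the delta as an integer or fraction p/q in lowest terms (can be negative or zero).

Old median = 4
After inserting x = 17: new sorted = [-14, -4, 1, 4, 11, 12, 17, 27]
New median = 15/2
Delta = 15/2 - 4 = 7/2

Answer: 7/2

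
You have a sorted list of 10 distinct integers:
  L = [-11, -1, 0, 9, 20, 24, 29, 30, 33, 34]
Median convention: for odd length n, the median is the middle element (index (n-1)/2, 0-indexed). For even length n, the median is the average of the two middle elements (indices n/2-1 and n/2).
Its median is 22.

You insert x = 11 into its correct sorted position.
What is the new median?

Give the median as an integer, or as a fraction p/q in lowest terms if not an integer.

Old list (sorted, length 10): [-11, -1, 0, 9, 20, 24, 29, 30, 33, 34]
Old median = 22
Insert x = 11
Old length even (10). Middle pair: indices 4,5 = 20,24.
New length odd (11). New median = single middle element.
x = 11: 4 elements are < x, 6 elements are > x.
New sorted list: [-11, -1, 0, 9, 11, 20, 24, 29, 30, 33, 34]
New median = 20

Answer: 20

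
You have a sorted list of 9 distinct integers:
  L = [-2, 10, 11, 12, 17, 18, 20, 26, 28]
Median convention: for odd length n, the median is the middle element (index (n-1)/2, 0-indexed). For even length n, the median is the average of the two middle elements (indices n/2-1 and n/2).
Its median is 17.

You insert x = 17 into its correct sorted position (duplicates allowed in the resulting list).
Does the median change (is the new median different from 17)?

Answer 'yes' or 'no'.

Old median = 17
Insert x = 17
New median = 17
Changed? no

Answer: no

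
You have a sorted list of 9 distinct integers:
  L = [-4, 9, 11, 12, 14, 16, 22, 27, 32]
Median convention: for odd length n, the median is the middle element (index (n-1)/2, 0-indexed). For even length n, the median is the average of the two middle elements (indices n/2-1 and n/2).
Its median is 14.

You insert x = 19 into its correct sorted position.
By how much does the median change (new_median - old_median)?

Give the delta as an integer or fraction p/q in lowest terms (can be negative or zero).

Answer: 1

Derivation:
Old median = 14
After inserting x = 19: new sorted = [-4, 9, 11, 12, 14, 16, 19, 22, 27, 32]
New median = 15
Delta = 15 - 14 = 1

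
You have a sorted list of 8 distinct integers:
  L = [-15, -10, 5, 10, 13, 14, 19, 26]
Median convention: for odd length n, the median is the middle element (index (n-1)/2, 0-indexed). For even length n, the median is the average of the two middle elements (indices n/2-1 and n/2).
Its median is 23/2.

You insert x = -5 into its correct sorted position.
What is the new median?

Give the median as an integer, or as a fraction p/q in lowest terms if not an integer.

Old list (sorted, length 8): [-15, -10, 5, 10, 13, 14, 19, 26]
Old median = 23/2
Insert x = -5
Old length even (8). Middle pair: indices 3,4 = 10,13.
New length odd (9). New median = single middle element.
x = -5: 2 elements are < x, 6 elements are > x.
New sorted list: [-15, -10, -5, 5, 10, 13, 14, 19, 26]
New median = 10

Answer: 10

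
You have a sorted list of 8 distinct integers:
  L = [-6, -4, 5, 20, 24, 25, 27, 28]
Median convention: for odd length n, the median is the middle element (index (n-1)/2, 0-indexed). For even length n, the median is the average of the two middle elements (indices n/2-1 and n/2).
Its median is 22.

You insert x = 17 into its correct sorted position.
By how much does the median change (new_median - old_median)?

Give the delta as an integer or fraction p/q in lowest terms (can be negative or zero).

Answer: -2

Derivation:
Old median = 22
After inserting x = 17: new sorted = [-6, -4, 5, 17, 20, 24, 25, 27, 28]
New median = 20
Delta = 20 - 22 = -2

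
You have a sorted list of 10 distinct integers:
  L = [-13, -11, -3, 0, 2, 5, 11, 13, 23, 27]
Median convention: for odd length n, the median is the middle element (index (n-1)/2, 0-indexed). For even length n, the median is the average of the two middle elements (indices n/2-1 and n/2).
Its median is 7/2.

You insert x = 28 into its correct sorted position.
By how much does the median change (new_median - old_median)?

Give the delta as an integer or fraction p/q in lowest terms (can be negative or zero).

Old median = 7/2
After inserting x = 28: new sorted = [-13, -11, -3, 0, 2, 5, 11, 13, 23, 27, 28]
New median = 5
Delta = 5 - 7/2 = 3/2

Answer: 3/2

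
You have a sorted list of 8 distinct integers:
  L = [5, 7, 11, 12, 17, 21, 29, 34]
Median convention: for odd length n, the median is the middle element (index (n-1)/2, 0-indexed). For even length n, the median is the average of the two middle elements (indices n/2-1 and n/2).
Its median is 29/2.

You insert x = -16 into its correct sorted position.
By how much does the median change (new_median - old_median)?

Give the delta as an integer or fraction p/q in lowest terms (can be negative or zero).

Answer: -5/2

Derivation:
Old median = 29/2
After inserting x = -16: new sorted = [-16, 5, 7, 11, 12, 17, 21, 29, 34]
New median = 12
Delta = 12 - 29/2 = -5/2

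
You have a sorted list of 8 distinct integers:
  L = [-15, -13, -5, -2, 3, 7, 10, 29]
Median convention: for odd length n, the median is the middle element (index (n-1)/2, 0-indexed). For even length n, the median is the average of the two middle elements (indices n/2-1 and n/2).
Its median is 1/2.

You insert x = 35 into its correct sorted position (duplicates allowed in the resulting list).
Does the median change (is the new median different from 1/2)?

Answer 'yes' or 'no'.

Answer: yes

Derivation:
Old median = 1/2
Insert x = 35
New median = 3
Changed? yes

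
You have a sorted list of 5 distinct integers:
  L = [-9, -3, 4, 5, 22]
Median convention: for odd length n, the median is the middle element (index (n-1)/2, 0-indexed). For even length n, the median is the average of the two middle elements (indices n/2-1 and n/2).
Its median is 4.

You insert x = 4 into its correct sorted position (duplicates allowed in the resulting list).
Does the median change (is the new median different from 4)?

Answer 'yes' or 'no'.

Answer: no

Derivation:
Old median = 4
Insert x = 4
New median = 4
Changed? no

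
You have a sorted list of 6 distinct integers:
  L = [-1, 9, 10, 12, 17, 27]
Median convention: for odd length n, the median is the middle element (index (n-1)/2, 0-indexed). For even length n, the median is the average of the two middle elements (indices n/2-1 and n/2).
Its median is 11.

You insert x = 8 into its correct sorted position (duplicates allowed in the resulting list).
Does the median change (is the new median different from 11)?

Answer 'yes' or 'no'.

Old median = 11
Insert x = 8
New median = 10
Changed? yes

Answer: yes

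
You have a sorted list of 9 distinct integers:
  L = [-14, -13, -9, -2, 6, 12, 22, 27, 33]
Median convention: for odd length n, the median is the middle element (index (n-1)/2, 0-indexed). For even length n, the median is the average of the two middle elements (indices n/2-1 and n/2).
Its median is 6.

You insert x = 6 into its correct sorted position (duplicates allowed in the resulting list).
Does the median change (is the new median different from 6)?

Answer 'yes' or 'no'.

Old median = 6
Insert x = 6
New median = 6
Changed? no

Answer: no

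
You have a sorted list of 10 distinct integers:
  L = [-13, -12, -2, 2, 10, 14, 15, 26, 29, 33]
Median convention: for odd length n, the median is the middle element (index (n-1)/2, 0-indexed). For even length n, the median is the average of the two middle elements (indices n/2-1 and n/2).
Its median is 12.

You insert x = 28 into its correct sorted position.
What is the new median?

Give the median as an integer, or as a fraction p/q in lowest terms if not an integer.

Answer: 14

Derivation:
Old list (sorted, length 10): [-13, -12, -2, 2, 10, 14, 15, 26, 29, 33]
Old median = 12
Insert x = 28
Old length even (10). Middle pair: indices 4,5 = 10,14.
New length odd (11). New median = single middle element.
x = 28: 8 elements are < x, 2 elements are > x.
New sorted list: [-13, -12, -2, 2, 10, 14, 15, 26, 28, 29, 33]
New median = 14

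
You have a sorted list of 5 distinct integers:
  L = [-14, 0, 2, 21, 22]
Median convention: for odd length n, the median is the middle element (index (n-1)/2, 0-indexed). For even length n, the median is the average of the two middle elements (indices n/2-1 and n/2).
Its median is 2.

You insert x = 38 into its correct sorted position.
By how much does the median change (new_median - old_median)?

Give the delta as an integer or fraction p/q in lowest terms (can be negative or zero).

Answer: 19/2

Derivation:
Old median = 2
After inserting x = 38: new sorted = [-14, 0, 2, 21, 22, 38]
New median = 23/2
Delta = 23/2 - 2 = 19/2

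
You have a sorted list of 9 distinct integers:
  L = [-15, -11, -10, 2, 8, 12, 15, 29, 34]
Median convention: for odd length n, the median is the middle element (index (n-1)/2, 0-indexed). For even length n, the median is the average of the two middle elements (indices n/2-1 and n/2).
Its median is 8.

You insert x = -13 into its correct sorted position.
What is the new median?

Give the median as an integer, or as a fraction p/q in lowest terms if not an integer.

Answer: 5

Derivation:
Old list (sorted, length 9): [-15, -11, -10, 2, 8, 12, 15, 29, 34]
Old median = 8
Insert x = -13
Old length odd (9). Middle was index 4 = 8.
New length even (10). New median = avg of two middle elements.
x = -13: 1 elements are < x, 8 elements are > x.
New sorted list: [-15, -13, -11, -10, 2, 8, 12, 15, 29, 34]
New median = 5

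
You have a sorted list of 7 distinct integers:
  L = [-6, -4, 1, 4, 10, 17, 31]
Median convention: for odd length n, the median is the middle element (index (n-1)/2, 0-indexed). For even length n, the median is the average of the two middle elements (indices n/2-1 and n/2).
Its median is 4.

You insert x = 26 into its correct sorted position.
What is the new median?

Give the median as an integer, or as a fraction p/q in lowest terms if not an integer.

Old list (sorted, length 7): [-6, -4, 1, 4, 10, 17, 31]
Old median = 4
Insert x = 26
Old length odd (7). Middle was index 3 = 4.
New length even (8). New median = avg of two middle elements.
x = 26: 6 elements are < x, 1 elements are > x.
New sorted list: [-6, -4, 1, 4, 10, 17, 26, 31]
New median = 7

Answer: 7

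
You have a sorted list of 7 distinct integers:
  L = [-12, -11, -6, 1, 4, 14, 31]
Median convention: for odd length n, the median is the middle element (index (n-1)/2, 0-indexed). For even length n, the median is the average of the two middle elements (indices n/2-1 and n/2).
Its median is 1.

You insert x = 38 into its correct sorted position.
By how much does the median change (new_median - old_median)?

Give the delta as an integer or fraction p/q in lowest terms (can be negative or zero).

Old median = 1
After inserting x = 38: new sorted = [-12, -11, -6, 1, 4, 14, 31, 38]
New median = 5/2
Delta = 5/2 - 1 = 3/2

Answer: 3/2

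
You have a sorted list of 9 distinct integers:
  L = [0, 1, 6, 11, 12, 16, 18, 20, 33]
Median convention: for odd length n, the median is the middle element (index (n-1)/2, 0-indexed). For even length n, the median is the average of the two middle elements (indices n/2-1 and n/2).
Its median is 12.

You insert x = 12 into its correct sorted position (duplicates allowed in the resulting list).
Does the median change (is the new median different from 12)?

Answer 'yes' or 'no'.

Old median = 12
Insert x = 12
New median = 12
Changed? no

Answer: no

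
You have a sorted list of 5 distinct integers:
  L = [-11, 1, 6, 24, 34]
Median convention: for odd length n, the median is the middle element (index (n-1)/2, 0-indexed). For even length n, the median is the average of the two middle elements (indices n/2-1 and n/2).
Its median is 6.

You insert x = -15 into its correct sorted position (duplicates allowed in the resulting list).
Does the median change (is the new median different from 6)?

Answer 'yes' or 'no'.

Old median = 6
Insert x = -15
New median = 7/2
Changed? yes

Answer: yes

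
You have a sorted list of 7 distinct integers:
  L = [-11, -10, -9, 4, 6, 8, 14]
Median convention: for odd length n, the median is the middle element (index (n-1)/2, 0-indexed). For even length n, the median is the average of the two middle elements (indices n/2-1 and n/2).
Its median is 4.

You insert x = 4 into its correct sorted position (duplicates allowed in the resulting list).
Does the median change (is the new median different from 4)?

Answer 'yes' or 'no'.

Answer: no

Derivation:
Old median = 4
Insert x = 4
New median = 4
Changed? no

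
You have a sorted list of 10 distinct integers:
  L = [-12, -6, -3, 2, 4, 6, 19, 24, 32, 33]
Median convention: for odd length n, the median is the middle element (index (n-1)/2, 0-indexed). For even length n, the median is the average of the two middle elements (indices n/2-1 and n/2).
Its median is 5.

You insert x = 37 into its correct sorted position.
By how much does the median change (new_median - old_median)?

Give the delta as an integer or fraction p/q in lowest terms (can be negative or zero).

Answer: 1

Derivation:
Old median = 5
After inserting x = 37: new sorted = [-12, -6, -3, 2, 4, 6, 19, 24, 32, 33, 37]
New median = 6
Delta = 6 - 5 = 1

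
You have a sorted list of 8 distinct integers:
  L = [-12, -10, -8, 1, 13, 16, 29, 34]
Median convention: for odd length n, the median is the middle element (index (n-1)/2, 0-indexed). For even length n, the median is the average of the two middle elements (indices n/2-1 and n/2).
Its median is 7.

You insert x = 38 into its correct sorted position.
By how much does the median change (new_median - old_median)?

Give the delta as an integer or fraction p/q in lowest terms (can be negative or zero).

Old median = 7
After inserting x = 38: new sorted = [-12, -10, -8, 1, 13, 16, 29, 34, 38]
New median = 13
Delta = 13 - 7 = 6

Answer: 6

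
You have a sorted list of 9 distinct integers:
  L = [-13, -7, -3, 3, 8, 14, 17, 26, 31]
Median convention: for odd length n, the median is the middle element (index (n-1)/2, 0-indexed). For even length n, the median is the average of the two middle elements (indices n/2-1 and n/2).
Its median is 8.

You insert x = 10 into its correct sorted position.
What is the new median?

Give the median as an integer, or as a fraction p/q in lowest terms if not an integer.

Answer: 9

Derivation:
Old list (sorted, length 9): [-13, -7, -3, 3, 8, 14, 17, 26, 31]
Old median = 8
Insert x = 10
Old length odd (9). Middle was index 4 = 8.
New length even (10). New median = avg of two middle elements.
x = 10: 5 elements are < x, 4 elements are > x.
New sorted list: [-13, -7, -3, 3, 8, 10, 14, 17, 26, 31]
New median = 9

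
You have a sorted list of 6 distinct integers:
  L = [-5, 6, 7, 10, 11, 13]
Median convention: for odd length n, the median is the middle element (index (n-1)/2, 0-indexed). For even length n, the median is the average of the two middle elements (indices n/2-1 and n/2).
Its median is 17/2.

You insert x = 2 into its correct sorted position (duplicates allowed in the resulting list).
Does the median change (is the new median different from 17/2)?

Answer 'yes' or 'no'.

Old median = 17/2
Insert x = 2
New median = 7
Changed? yes

Answer: yes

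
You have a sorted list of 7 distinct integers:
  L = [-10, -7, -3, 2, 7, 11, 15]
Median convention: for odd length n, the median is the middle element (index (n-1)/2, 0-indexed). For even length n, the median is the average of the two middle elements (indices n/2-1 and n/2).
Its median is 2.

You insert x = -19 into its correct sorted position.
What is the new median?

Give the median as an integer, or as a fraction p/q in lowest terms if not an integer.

Old list (sorted, length 7): [-10, -7, -3, 2, 7, 11, 15]
Old median = 2
Insert x = -19
Old length odd (7). Middle was index 3 = 2.
New length even (8). New median = avg of two middle elements.
x = -19: 0 elements are < x, 7 elements are > x.
New sorted list: [-19, -10, -7, -3, 2, 7, 11, 15]
New median = -1/2

Answer: -1/2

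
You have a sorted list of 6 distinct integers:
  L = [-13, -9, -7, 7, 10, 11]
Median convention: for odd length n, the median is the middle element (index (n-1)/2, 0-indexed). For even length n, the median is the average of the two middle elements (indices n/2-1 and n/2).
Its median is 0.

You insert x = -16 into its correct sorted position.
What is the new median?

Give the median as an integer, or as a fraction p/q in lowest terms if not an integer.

Answer: -7

Derivation:
Old list (sorted, length 6): [-13, -9, -7, 7, 10, 11]
Old median = 0
Insert x = -16
Old length even (6). Middle pair: indices 2,3 = -7,7.
New length odd (7). New median = single middle element.
x = -16: 0 elements are < x, 6 elements are > x.
New sorted list: [-16, -13, -9, -7, 7, 10, 11]
New median = -7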